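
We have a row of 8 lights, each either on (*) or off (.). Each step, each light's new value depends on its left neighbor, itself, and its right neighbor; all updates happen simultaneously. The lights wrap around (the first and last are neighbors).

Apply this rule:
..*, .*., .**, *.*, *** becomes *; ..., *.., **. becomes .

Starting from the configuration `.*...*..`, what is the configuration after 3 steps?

..**..**

**..**..
*..**..*
..**..**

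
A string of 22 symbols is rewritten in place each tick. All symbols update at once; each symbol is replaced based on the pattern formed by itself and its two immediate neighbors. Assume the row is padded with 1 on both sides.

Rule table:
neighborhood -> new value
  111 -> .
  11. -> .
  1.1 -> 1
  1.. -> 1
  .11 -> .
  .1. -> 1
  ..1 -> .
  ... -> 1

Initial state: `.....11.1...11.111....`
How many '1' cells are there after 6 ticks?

8

1111...1111...1...111.
....11.....11.111....1
111...1111...1...111..
...11.....11.111....1.
11...1111...1...111.11
..11.....11.111....1..
count of 1: 8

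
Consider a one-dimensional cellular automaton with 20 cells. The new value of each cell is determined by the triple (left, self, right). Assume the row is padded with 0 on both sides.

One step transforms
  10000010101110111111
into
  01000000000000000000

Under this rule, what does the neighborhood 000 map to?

0

At position 2 the neighborhood is 000; the next row has 0 there.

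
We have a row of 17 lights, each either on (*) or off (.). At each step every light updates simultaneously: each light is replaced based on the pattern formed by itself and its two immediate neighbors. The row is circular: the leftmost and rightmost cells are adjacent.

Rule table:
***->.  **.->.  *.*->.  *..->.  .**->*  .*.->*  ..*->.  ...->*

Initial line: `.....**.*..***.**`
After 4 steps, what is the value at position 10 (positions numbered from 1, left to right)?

.

.***.*..*..*...*.
.*...*..*..*.*.*.
.*.*.*..*..*.*.*.
.*.*.*..*..*.*.*.
position 10 holds .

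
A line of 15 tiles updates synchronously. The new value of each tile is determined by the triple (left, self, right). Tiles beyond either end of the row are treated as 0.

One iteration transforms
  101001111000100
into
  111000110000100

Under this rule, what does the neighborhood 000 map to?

At position 10 the neighborhood is 000; the next row has 0 there.

0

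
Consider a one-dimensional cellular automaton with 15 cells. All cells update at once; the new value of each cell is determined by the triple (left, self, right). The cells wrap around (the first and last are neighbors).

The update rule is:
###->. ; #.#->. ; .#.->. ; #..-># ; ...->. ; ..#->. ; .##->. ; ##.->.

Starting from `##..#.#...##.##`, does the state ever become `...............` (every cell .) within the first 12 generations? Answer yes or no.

..#....#.......
...#....#......
....#....#.....
.....#....#....
......#....#...
.......#....#..
........#....#.
.........#....#
#.........#....
.#.........#...
..#.........#..
...#.........#.
generation 12 is ...#.........#., still not uniform .

no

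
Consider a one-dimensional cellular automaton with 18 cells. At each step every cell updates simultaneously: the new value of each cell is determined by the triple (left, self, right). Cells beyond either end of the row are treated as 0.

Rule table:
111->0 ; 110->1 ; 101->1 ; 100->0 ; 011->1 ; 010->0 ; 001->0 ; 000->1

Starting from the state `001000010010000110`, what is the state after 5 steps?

100011000000110110
001011011110111110
100111110011100010
000100010010101000
110001000001010011

110001000001010011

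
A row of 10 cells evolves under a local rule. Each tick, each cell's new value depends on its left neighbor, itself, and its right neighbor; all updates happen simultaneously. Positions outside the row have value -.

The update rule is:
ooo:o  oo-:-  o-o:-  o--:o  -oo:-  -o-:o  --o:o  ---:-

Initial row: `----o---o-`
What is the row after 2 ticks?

---ooo-ooo
--o-o---o-

--o-o---o-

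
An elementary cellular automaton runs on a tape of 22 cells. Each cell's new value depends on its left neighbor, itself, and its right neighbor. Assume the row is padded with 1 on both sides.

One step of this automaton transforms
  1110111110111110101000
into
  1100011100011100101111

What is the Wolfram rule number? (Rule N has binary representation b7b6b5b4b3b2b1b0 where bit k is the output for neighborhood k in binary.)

position 0: 111 → 1  (bit 7 = 1)
position 2: 110 → 0  (bit 6 = 0)
position 3: 101 → 0  (bit 5 = 0)
position 19: 100 → 1  (bit 4 = 1)
position 4: 011 → 0  (bit 3 = 0)
position 16: 010 → 1  (bit 2 = 1)
position 21: 001 → 1  (bit 1 = 1)
position 20: 000 → 1  (bit 0 = 1)
bits b7..b0 = 10010111 = 151

151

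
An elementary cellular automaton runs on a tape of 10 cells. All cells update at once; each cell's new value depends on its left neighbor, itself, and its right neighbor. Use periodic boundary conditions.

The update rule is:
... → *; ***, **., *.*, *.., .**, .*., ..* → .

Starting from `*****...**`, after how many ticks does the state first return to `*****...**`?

tick 1: ......*...
tick 2: *****...**

2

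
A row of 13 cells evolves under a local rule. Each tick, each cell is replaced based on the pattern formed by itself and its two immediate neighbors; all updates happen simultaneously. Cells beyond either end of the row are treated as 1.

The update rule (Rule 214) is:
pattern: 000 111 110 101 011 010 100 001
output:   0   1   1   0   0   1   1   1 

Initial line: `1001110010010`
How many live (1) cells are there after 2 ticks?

10

1110111111110
1110011111110
count of 1: 10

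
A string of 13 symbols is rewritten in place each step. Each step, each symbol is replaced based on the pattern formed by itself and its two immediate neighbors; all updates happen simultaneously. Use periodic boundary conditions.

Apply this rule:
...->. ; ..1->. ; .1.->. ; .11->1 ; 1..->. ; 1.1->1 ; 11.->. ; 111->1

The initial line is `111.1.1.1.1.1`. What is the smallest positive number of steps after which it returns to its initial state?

11.1.1.1.1.11
1.1.1.1.1.111
.1.1.1.1.1111
1.1.1.1.1111.
.1.1.1.1111.1
1.1.1.1111.1.
.1.1.1111.1.1
1.1.1111.1.1.
.1.1111.1.1.1
1.1111.1.1.1.
.1111.1.1.1.1
1111.1.1.1.1.
111.1.1.1.1.1

13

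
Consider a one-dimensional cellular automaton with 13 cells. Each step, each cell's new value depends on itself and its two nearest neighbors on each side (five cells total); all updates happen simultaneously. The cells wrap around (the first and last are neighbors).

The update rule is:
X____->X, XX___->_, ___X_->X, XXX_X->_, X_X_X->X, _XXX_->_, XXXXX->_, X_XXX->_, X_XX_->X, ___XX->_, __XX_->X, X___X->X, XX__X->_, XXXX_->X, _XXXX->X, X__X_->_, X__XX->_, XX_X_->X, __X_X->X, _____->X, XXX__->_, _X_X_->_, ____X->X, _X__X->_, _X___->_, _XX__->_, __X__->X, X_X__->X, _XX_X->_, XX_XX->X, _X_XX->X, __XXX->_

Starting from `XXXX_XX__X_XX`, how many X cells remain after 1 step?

__X_XX___XX_X
count of X: 6

6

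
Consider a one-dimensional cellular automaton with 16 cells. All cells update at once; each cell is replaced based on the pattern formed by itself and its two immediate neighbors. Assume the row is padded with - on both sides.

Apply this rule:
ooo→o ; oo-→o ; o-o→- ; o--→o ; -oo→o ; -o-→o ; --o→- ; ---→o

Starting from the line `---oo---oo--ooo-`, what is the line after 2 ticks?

oo-oooo-ooo-oooo

tick 1: oo-oooo-ooo-oooo
tick 2: oo-oooo-ooo-oooo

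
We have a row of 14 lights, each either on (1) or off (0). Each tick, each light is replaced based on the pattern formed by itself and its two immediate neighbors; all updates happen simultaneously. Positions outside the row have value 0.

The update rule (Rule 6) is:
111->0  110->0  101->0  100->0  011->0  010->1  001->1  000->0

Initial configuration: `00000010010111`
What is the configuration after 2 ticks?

00000110110000
00001000000000

00001000000000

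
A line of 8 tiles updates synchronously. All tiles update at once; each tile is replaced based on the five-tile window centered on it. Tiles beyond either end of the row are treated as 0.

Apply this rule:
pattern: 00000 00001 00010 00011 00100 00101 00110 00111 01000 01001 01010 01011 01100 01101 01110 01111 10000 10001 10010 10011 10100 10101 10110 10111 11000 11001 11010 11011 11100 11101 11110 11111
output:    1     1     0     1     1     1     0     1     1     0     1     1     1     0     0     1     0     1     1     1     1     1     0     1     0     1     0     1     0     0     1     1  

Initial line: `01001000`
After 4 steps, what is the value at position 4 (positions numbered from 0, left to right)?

0

step 1: 01011101
step 2: 01110001
step 3: 11000101
step 4: 01010111
position 4 holds 0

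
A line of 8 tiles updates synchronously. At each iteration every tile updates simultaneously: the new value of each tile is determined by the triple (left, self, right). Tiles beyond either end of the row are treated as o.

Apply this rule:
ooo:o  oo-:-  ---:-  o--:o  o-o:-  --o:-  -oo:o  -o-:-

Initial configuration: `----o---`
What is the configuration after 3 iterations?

--o-----

o----o--
-o----o-
--o-----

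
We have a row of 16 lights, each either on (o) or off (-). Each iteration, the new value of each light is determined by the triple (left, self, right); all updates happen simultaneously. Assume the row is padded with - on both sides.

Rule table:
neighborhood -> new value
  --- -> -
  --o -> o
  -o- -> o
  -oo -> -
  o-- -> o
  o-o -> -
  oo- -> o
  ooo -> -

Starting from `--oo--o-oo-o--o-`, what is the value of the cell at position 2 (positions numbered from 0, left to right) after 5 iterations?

-o-oooo--o-ooooo
oo----oooo-----o
-oo--o---oo---oo
o-ooooo-o-oo-o-o
o-----o-o--o-o-o
position 2 holds -

-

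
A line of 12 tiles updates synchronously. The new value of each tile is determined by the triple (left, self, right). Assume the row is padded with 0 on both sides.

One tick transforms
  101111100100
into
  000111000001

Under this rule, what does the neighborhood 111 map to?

At position 3 the neighborhood is 111; the next row has 1 there.

1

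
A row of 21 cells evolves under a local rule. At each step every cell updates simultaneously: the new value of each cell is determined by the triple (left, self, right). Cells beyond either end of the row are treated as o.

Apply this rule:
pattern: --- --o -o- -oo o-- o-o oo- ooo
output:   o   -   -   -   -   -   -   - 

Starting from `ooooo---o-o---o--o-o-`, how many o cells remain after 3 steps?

2

step 1: ------o-----o--------
step 2: -oooo---ooo---oooooo-
step 3: ------o-----o--------
count of o: 2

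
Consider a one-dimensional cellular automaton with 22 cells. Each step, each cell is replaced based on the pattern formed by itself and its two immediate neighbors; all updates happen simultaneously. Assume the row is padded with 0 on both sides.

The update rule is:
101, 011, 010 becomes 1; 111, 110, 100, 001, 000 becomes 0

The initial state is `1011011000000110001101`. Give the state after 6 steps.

1110110000000100001011
1001100000000100001110
1001000000000100001000
1001000000000100001000  (fixed point — unchanged through step 6)

1001000000000100001000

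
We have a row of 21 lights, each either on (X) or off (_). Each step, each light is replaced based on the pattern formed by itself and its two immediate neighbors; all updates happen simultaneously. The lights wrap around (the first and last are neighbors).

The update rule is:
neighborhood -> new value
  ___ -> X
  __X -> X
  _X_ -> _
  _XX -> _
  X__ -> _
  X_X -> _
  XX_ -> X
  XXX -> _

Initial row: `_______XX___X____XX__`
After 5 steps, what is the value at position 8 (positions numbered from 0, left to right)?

_

XXXXXXX_X_XX__XXX_X_X
______X____X_X__X____
XXXXXX__XXX____X__XXX
_____X_X__X_XXX__X___
XXXXX____X____X_X__XX
position 8 holds _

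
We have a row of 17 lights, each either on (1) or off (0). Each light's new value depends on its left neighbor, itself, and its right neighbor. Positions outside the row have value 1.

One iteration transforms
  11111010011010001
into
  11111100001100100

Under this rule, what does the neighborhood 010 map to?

At position 6 the neighborhood is 010; the next row has 0 there.

0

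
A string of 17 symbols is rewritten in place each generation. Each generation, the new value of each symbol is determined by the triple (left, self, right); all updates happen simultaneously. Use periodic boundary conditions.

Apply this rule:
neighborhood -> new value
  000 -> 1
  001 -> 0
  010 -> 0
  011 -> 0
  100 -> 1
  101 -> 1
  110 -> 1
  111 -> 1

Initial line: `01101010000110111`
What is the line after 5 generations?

10111011010111001

10110101110011011
11011010111001101
11101101011100110
01110110101110011
10111011010111001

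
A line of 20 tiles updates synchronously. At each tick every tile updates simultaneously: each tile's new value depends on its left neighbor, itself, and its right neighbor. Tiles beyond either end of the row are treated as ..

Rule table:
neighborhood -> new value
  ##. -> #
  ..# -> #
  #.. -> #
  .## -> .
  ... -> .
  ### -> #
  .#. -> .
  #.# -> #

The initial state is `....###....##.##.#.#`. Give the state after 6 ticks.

#.#.#.#.#.####.#.##.

...#.###..#.##.##.#.
..#.#.####.#.##.##.#
.#.#.#.####.#.##.##.
#.#.#.#.####.#.##.##
.#.#.#.#.####.#.##.#
#.#.#.#.#.####.#.##.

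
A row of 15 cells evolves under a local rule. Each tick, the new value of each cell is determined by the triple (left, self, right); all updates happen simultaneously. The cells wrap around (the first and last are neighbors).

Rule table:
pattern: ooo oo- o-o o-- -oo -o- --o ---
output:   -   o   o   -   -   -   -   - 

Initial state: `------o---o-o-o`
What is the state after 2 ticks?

-----------o-o-
------------o--

------------o--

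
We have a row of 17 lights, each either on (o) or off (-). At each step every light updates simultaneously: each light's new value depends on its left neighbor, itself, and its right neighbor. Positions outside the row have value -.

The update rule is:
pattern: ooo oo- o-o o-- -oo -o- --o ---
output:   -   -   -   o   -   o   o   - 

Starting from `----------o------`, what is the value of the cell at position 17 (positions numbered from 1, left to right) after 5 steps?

step 1: ---------ooo-----
step 2: --------o---o----
step 3: -------ooo-ooo---
step 4: ------o-------o--
step 5: -----ooo-----ooo-
position 17 holds -

-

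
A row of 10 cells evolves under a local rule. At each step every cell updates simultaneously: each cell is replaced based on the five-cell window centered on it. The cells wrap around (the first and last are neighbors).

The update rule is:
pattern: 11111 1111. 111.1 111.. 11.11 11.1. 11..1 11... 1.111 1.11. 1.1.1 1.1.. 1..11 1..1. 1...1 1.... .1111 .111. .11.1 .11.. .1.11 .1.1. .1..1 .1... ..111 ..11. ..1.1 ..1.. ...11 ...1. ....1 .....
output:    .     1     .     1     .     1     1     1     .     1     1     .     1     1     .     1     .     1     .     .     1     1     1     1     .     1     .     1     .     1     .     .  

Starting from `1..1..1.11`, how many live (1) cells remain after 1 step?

8

step 1: 111111.1.1
count of 1: 8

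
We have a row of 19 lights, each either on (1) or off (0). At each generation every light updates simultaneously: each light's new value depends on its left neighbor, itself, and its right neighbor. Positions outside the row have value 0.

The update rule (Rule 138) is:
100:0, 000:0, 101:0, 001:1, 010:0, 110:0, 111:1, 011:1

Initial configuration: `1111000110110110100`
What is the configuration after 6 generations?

0110010010000000000

1110001100100100000
1100011001001000000
1000110010010000000
0001100100100000000
0011001001000000000
0110010010000000000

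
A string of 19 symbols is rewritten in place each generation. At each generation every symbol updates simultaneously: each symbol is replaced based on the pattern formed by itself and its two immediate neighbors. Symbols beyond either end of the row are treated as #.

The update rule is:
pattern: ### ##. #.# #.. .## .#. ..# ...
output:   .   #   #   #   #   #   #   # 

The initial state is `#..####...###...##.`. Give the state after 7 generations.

####..#####.#######

generation 1: ####..#####.#######
generation 2: ...####...###......
generation 3: ####..#####.#######  (repeats generation 1; period 2)
generation 7: ####..#####.#######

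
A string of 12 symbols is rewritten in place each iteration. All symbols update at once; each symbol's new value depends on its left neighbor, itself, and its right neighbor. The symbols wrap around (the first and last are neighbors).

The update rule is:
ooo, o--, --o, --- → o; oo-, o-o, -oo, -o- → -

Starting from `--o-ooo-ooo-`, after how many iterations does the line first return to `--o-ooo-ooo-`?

iteration 1: oo---o---o-o
iteration 2: o-ooo-ooo---
iteration 3: ---o---o-ooo
iteration 4: ooo-ooo---o-
iteration 5: -o---o-ooo--
iteration 6: o-ooo---o-oo
iteration 7: ---o-ooo---o
iteration 8: ooo---o-ooo-
iteration 9: -o-ooo---o--
iteration 10: o---o-ooo-oo
iteration 11: -ooo---o---o
iteration 12: --o-ooo-ooo-

12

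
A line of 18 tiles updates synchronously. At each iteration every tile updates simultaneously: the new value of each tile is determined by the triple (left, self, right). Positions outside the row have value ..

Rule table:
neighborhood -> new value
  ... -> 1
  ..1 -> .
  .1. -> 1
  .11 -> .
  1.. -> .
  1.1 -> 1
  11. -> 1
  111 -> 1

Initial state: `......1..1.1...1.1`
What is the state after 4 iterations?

1..111111...111111

iteration 1: 11111.1..111.1.111
iteration 2: .111111...11111.11
iteration 3: ..11111.1..11111.1
iteration 4: 1..111111...111111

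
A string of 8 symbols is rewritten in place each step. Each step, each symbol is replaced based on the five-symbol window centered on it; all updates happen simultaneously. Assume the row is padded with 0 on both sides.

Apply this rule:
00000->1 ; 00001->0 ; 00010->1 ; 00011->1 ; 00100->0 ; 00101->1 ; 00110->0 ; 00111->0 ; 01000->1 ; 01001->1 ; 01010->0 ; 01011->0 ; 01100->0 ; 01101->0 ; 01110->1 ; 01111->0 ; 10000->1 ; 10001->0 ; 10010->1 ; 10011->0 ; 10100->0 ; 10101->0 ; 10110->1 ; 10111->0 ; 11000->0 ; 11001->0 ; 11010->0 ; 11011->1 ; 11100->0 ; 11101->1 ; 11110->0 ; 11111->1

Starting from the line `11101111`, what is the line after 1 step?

01110000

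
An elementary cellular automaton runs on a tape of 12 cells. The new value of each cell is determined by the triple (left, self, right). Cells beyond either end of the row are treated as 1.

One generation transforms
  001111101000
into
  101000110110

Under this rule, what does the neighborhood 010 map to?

0

At position 8 the neighborhood is 010; the next row has 0 there.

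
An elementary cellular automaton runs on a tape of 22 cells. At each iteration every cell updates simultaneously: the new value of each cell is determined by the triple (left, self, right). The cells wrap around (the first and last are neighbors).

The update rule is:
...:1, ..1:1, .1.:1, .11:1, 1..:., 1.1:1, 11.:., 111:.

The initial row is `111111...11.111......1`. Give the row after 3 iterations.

iteration 1: .......111.11...111111
iteration 2: .1111111..11..111.....
iteration 3: 11.......11..11...1111

11.......11..11...1111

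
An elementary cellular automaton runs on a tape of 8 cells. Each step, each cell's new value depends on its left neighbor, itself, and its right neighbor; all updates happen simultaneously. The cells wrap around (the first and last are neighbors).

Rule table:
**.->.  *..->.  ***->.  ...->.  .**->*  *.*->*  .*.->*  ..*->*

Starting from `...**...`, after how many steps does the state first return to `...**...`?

8

..**....
.**.....
**......
*......*
......**
.....**.
....**..
...**...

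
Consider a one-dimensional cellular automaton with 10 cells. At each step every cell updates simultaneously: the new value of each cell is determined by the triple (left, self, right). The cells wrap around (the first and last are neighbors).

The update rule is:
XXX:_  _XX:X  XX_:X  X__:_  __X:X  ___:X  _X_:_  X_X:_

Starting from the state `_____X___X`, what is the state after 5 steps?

_XXXX__XX_
XX__X_XXX_
XX_X__X_X_
XX___X____
XX_XX__XXX

XX_XX__XXX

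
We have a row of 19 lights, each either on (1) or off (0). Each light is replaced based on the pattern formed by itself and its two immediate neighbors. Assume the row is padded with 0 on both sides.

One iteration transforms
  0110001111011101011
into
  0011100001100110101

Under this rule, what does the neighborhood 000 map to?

1

At position 4 the neighborhood is 000; the next row has 1 there.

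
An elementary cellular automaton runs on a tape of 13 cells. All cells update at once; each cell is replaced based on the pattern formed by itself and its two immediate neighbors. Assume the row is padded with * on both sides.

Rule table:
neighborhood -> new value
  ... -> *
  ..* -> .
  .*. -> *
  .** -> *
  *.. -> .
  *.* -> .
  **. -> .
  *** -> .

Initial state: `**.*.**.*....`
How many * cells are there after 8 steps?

5

...*.*..*.**.
.*.*.*..*.*..
.*.*.*..*.*..  (fixed point — unchanged through step 8)
count of *: 5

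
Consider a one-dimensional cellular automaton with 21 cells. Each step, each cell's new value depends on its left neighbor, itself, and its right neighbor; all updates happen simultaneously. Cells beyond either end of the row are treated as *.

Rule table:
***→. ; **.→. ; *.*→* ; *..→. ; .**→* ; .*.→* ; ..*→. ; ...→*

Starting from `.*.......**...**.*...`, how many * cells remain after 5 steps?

13

**.*****.*..*.*.**.*.
..**....**..*****.***
..*..**.*...*....**..
..*..*.**.*.*.**.*...
..*..***.******.**.*.
count of *: 13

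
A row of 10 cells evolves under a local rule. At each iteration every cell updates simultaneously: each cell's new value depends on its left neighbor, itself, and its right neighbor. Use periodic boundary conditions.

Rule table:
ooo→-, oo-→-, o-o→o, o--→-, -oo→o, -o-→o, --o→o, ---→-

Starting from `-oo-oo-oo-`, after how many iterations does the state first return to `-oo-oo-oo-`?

10

oo-oo-oo--
o-oo-oo--o
-oo-oo--oo
oo-oo--oo-
o-oo--oo-o
-oo--oo-oo
oo--oo-oo-
o--oo-oo-o
--oo-oo-oo
-oo-oo-oo-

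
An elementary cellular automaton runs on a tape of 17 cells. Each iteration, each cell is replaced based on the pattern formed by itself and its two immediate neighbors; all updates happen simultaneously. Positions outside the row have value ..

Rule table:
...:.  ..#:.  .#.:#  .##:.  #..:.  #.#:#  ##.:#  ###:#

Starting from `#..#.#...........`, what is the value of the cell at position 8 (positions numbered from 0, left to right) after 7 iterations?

.

#..###...........
#...##...........
#....#...........
#....#...........  (fixed point — unchanged through iteration 7)
position 8 holds .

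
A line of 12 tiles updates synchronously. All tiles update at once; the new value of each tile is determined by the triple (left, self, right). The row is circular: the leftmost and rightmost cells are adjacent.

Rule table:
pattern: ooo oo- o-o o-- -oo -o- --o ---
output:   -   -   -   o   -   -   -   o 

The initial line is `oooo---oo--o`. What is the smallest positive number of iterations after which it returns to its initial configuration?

24

----oo---o--
ooo---oo--oo
---oo---o---
oo---oo--ooo
--oo---o----
o---oo--oooo
-oo---o-----
---oo--ooooo
oo---o------
--oo--ooooo-
o---o------o
-oo--ooooo--
---o------oo
oo--ooooo---
--o------oo-
o--ooooo---o
-o------oo--
--ooooo---oo
o------oo---
-ooooo---oo-
------oo---o
ooooo---oo--
-----oo---o-
oooo---oo--o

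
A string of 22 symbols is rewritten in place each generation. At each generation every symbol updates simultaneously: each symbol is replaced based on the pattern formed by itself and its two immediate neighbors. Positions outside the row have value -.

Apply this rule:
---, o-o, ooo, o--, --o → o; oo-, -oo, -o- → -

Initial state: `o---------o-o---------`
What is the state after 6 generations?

o-o-o-o-o-o-o-o-o-o-o-

-ooooooooo-o-ooooooooo
o-ooooooo-o-o-ooooooo-
-o-ooooo-o-o-o-ooooo-o
o-o-ooo-o-o-o-o-ooo-o-
-o-o-o-o-o-o-o-o-o-o-o
o-o-o-o-o-o-o-o-o-o-o-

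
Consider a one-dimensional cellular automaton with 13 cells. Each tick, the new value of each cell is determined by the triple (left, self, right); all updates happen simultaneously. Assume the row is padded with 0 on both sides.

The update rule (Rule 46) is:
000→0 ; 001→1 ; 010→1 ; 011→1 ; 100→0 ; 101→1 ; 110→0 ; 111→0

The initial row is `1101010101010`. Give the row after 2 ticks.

1110000000000

tick 1: 1011111111110
tick 2: 1110000000000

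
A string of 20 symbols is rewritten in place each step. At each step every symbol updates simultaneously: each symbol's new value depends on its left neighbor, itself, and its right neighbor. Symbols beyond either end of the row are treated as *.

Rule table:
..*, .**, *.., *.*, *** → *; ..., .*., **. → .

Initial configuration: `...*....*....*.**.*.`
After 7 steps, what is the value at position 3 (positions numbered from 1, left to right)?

*.*.*..*.*..*.**.*.*
.*.*.**.*.**.**.*.**
*.*.**.*.**.**.*.***
.*.**.*.**.**.*.****
*.**.*.**.**.*.*****
.**.*.**.**.*.******
**.*.**.**.*.*******
position 3 holds .

.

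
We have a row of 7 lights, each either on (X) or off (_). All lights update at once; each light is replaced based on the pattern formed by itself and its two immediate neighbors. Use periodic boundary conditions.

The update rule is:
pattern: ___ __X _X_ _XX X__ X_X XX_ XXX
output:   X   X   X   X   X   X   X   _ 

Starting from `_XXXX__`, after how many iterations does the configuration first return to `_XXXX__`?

2

XX__XXX
_XXXX__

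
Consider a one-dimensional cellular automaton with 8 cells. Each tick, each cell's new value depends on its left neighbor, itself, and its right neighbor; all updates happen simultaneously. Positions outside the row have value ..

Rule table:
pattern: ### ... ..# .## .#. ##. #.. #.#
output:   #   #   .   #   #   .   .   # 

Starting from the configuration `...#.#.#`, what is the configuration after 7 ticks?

tick 1: ##.#####
tick 2: #.#####.
tick 3: ######..
tick 4: #####..#
tick 5: ####...#
tick 6: ###..#.#
tick 7: ##...###

##...###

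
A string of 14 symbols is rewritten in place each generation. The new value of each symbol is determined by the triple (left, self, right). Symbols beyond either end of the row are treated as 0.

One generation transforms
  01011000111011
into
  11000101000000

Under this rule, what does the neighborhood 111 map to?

0

At position 9 the neighborhood is 111; the next row has 0 there.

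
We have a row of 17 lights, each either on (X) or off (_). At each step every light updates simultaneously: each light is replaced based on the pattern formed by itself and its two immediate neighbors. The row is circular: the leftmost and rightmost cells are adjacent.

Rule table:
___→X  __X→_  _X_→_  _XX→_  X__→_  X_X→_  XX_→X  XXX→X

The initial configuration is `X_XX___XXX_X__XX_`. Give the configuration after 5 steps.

XXX__XXX__X____XX

___X_X__XX_____X_
XX_______X_XXX___
_X_XXXXX____XX_X_
____XXXX_XX__X___
XXX__XXX__X____XX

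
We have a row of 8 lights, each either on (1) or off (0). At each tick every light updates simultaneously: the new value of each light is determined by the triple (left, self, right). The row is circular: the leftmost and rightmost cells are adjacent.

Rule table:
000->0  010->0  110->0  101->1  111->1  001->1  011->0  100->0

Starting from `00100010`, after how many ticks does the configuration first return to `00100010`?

tick 1: 01000100
tick 2: 10001000
tick 3: 00010001
tick 4: 00100010

4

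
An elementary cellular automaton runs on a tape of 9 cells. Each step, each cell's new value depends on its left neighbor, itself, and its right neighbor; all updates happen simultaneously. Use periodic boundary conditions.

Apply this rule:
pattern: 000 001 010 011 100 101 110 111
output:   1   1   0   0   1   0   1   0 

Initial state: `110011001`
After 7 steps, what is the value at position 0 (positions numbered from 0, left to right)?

1

011101110
100100011
111011100
001000111
110111001
010001110
101110011
position 0 holds 1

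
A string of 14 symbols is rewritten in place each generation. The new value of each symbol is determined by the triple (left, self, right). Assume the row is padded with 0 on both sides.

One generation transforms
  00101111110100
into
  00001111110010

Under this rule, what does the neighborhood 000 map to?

0

At position 0 the neighborhood is 000; the next row has 0 there.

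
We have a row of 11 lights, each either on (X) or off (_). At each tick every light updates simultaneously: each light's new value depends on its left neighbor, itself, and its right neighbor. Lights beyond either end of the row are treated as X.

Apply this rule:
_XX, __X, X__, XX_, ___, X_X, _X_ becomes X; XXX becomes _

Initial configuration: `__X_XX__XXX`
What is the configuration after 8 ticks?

XXXXXXXXX__
________XXX
XXXXXXXXX__  (repeats tick 1; period 2)
tick 8: ________XXX

________XXX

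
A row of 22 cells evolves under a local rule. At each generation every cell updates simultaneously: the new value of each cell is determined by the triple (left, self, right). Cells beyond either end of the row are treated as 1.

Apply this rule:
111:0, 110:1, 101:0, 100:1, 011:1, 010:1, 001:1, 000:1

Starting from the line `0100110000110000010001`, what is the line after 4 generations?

0100000000000000000000

0111111111111111111111
0100000000000000000000
0111111111111111111111  (repeats generation 1; period 2)
generation 4: 0100000000000000000000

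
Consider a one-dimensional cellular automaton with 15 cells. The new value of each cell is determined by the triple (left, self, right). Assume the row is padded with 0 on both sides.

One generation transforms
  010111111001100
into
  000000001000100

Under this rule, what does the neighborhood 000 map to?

0

At position 14 the neighborhood is 000; the next row has 0 there.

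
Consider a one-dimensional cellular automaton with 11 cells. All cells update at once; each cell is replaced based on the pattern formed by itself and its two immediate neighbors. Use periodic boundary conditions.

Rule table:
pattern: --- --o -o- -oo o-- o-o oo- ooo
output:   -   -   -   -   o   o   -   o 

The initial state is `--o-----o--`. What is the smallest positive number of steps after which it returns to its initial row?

---o-----o-
----o-----o
o----o-----
-o----o----
--o----o---
---o----o--
----o----o-
-----o----o
o-----o----
-o-----o---
--o-----o--

11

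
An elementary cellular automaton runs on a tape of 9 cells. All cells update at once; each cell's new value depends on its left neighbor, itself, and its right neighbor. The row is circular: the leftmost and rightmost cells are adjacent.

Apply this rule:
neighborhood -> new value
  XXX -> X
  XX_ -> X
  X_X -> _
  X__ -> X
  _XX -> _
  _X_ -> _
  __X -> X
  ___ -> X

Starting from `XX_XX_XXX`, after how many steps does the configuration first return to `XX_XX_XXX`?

18

XX__X__XX
XXXX_XX_X
XXXX__X__
_XXXXX_XX
__XXXX__X
XX_XXXXX_
_X__XXXX_
X_XX_XXXX
X__X__XXX
XXX_XX_XX
XXX__X__X
XXXXX_XX_
_XXXX__X_
X_XXXXX_X
X__XXXX__
_XX_XXXXX
__X__XXXX
XX_XX_XXX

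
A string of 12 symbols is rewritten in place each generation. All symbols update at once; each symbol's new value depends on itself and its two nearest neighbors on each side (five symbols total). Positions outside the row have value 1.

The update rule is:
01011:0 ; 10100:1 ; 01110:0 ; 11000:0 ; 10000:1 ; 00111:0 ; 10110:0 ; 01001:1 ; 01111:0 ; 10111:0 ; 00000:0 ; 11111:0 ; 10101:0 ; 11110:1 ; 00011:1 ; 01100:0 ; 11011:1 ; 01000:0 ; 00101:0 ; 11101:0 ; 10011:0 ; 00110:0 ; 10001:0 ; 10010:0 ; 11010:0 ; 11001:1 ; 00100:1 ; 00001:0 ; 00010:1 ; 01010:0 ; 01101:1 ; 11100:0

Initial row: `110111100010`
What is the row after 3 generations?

100101100001

101001000100
001101001110
100101100001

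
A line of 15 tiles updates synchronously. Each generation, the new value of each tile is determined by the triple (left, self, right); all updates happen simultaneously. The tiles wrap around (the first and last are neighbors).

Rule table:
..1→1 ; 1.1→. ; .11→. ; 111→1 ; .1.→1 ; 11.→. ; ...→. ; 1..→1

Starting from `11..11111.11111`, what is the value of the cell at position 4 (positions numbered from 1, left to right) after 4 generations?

.

generation 1: 1.11.111...1111
generation 2: ......1.1.1.111
generation 3: 1....11.1.1..1.
generation 4: 11..1...1.1111.
position 4 holds .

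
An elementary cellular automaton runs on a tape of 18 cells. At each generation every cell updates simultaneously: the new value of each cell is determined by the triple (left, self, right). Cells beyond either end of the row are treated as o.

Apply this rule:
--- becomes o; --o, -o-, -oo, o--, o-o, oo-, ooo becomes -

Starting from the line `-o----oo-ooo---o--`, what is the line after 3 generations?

---oo--------o----
-o----oooooo---oo-
---oo--------o----

---oo--------o----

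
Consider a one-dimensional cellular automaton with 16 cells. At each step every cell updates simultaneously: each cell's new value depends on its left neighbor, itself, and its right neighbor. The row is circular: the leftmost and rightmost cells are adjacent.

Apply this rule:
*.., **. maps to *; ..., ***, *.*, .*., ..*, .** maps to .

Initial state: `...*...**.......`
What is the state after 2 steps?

.....*...**.....

....*...**......
.....*...**.....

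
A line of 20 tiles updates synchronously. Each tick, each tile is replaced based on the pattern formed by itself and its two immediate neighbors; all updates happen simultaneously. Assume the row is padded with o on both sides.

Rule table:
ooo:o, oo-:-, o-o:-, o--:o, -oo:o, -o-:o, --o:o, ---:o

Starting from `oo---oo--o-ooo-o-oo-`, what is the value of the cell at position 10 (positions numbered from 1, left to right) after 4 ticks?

o

tick 1: o-oooo-ooo-oo--o-o--
tick 2: --ooo--oo--o-ooo-ooo
tick 3: oooo-ooo-ooo-oo--ooo
tick 4: ooo--oo--oo--o-ooooo
position 10 holds o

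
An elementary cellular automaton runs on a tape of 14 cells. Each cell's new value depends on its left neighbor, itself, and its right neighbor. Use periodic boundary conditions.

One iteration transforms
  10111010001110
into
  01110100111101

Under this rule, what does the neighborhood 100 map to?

At position 7 the neighborhood is 100; the next row has 0 there.

0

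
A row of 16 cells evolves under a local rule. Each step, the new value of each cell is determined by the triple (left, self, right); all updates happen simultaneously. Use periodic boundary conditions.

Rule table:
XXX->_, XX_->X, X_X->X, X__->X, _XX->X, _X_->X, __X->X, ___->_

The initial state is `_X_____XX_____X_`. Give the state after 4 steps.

XX____________XX

step 1: XXX___XXXX___XXX
step 2: __XX_XX__XX_XX__
step 3: _XXXXXXXXXXXXXX_
step 4: XX____________XX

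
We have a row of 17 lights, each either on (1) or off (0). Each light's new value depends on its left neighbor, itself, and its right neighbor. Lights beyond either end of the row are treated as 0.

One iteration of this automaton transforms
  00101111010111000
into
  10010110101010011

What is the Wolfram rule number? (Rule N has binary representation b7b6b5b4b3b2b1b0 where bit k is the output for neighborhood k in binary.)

position 5: 111 → 1  (bit 7 = 1)
position 7: 110 → 0  (bit 6 = 0)
position 3: 101 → 1  (bit 5 = 1)
position 14: 100 → 0  (bit 4 = 0)
position 4: 011 → 0  (bit 3 = 0)
position 2: 010 → 0  (bit 2 = 0)
position 1: 001 → 0  (bit 1 = 0)
position 0: 000 → 1  (bit 0 = 1)
bits b7..b0 = 10100001 = 161

161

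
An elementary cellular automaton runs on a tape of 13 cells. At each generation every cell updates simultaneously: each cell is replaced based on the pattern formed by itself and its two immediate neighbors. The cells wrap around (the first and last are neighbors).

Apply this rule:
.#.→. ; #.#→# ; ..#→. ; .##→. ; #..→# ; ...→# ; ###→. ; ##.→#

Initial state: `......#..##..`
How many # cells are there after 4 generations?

#####..#..###
....##..#....
###..##..####
..##..##.....
count of #: 4

4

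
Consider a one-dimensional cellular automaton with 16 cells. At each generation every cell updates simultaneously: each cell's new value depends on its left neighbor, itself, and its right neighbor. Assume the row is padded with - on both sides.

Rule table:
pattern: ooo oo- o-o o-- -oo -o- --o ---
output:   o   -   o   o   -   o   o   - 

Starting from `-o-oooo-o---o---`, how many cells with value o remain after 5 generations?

14

ooo-oo-ooo-ooo--
-o-o--o-o-o-o-o-
oooooooooooooooo
-oooooooooooooo-
o-oooooooooooo-o
count of o: 14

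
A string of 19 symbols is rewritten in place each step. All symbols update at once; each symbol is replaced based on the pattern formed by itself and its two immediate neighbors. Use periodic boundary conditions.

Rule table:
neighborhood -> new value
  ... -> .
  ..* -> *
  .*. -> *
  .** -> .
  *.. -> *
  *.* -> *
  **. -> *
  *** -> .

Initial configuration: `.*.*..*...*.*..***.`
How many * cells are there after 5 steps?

9

********.******..**
.......**.....***..
......*.**...*..**.
.....***.**.****.**
*...*..**.**...**.*
count of *: 9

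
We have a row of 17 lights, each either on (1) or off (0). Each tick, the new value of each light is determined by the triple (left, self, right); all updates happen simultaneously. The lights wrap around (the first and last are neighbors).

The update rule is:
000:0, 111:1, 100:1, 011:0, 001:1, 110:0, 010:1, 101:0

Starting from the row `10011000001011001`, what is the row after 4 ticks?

01100100011000110
10011110100101001
01101100111101110
10000011011000101

10000011011000101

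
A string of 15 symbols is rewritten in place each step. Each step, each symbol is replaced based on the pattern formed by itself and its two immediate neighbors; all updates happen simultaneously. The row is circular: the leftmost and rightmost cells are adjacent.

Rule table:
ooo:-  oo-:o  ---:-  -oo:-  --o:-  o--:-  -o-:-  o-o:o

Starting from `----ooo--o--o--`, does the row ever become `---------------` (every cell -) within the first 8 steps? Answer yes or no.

------o--------
---------------
all cells are - at step 2

yes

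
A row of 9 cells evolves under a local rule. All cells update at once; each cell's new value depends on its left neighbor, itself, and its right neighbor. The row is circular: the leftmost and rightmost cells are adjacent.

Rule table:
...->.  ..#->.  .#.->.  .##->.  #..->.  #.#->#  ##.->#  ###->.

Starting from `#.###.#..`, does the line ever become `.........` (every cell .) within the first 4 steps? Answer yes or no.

yes

.#..##...
.....#...
.........
all cells are . at step 3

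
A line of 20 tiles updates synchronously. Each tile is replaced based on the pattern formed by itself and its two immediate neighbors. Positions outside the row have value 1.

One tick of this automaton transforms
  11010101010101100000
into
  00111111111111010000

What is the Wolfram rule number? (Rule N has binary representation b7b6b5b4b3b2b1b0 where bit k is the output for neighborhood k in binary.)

position 0: 111 → 0  (bit 7 = 0)
position 1: 110 → 0  (bit 6 = 0)
position 2: 101 → 1  (bit 5 = 1)
position 15: 100 → 1  (bit 4 = 1)
position 13: 011 → 1  (bit 3 = 1)
position 3: 010 → 1  (bit 2 = 1)
position 19: 001 → 0  (bit 1 = 0)
position 16: 000 → 0  (bit 0 = 0)
bits b7..b0 = 00111100 = 60

60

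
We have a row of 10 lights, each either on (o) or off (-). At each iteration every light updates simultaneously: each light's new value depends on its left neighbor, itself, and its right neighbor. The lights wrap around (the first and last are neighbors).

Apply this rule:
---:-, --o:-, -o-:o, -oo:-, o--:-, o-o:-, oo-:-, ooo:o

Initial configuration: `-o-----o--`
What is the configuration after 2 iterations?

-o-----o--  (fixed point — unchanged through iteration 2)

-o-----o--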